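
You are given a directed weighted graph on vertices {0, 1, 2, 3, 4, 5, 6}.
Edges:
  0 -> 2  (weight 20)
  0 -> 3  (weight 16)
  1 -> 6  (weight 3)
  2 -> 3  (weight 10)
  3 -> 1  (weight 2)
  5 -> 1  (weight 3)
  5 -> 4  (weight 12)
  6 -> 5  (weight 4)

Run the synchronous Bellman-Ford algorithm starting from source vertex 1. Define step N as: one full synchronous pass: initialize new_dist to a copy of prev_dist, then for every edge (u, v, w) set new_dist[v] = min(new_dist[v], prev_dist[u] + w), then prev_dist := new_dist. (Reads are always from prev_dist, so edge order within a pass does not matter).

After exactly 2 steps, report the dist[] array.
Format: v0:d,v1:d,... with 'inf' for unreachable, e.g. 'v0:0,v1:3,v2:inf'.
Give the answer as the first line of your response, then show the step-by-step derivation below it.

v0:inf,v1:0,v2:inf,v3:inf,v4:inf,v5:7,v6:3

step 1: dist = v0:inf,v1:0,v2:inf,v3:inf,v4:inf,v5:inf,v6:3
step 2: dist = v0:inf,v1:0,v2:inf,v3:inf,v4:inf,v5:7,v6:3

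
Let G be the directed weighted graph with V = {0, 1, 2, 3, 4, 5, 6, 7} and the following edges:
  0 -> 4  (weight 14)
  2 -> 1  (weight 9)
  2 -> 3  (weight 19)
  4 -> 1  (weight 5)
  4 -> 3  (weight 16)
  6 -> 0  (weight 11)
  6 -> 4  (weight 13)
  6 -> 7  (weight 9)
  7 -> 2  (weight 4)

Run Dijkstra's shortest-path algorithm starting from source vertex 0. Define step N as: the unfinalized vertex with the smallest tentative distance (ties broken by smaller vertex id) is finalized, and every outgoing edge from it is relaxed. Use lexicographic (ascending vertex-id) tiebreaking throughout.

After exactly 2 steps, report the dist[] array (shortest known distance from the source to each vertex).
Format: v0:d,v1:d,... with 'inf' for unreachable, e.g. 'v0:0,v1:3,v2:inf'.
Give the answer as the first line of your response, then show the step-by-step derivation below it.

v0:0,v1:19,v2:inf,v3:30,v4:14,v5:inf,v6:inf,v7:inf

step 1: dist = v0:0,v1:inf,v2:inf,v3:inf,v4:14,v5:inf,v6:inf,v7:inf
step 2: dist = v0:0,v1:19,v2:inf,v3:30,v4:14,v5:inf,v6:inf,v7:inf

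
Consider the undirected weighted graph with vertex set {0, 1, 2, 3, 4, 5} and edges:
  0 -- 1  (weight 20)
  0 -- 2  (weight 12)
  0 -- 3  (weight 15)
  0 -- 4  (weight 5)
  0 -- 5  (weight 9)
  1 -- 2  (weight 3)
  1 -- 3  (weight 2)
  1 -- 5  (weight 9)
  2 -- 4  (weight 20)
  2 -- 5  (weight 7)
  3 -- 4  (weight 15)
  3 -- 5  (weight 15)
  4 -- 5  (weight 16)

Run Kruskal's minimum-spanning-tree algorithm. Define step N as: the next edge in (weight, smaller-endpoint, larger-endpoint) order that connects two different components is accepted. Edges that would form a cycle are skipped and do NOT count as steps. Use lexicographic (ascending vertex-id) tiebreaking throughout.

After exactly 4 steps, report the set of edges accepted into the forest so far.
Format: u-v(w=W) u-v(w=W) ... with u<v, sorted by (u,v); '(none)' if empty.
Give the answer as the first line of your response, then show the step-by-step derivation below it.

0-4(w=5) 1-2(w=3) 1-3(w=2) 2-5(w=7)

step 1: add edge 1-3 (w=2); MST = {1-3(w=2)}
step 2: add edge 1-2 (w=3); MST = {1-2(w=3) 1-3(w=2)}
step 3: add edge 0-4 (w=5); MST = {0-4(w=5) 1-2(w=3) 1-3(w=2)}
step 4: add edge 2-5 (w=7); MST = {0-4(w=5) 1-2(w=3) 1-3(w=2) 2-5(w=7)}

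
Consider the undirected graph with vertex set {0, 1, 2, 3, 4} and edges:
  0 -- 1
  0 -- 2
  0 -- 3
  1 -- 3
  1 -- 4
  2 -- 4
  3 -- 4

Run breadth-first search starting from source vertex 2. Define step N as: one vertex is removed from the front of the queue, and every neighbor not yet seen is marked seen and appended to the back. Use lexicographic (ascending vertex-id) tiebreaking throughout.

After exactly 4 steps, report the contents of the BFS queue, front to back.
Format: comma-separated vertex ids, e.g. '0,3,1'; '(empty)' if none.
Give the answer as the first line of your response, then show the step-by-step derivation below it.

3

step 1: dequeue 2; queue=[0,4]; order=2
step 2: dequeue 0; queue=[4,1,3]; order=2,0
step 3: dequeue 4; queue=[1,3]; order=2,0,4
step 4: dequeue 1; queue=[3]; order=2,0,4,1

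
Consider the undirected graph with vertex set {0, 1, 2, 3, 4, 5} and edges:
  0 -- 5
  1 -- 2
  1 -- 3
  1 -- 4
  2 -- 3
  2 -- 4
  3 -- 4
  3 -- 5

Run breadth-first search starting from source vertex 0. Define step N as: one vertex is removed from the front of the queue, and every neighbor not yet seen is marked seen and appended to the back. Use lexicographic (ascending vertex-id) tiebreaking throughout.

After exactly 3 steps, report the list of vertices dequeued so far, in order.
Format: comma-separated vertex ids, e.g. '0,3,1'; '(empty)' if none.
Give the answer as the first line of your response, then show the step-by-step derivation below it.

0,5,3

step 1: dequeue 0; queue=[5]; order=0
step 2: dequeue 5; queue=[3]; order=0,5
step 3: dequeue 3; queue=[1,2,4]; order=0,5,3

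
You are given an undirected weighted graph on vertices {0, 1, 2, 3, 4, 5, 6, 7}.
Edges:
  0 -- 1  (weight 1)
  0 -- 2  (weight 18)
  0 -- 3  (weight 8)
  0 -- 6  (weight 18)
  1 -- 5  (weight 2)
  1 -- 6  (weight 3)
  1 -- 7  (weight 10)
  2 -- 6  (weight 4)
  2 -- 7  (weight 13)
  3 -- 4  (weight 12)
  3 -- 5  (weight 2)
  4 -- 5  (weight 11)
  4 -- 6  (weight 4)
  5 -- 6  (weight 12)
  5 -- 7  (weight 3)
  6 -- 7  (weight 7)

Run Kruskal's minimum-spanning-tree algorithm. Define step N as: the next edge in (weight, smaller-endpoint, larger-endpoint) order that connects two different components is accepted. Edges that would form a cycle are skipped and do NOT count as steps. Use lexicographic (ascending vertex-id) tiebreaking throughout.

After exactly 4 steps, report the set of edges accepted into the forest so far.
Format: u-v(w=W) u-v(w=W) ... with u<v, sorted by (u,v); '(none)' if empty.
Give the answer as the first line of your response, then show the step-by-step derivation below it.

0-1(w=1) 1-5(w=2) 1-6(w=3) 3-5(w=2)

step 1: add edge 0-1 (w=1); MST = {0-1(w=1)}
step 2: add edge 1-5 (w=2); MST = {0-1(w=1) 1-5(w=2)}
step 3: add edge 3-5 (w=2); MST = {0-1(w=1) 1-5(w=2) 3-5(w=2)}
step 4: add edge 1-6 (w=3); MST = {0-1(w=1) 1-5(w=2) 1-6(w=3) 3-5(w=2)}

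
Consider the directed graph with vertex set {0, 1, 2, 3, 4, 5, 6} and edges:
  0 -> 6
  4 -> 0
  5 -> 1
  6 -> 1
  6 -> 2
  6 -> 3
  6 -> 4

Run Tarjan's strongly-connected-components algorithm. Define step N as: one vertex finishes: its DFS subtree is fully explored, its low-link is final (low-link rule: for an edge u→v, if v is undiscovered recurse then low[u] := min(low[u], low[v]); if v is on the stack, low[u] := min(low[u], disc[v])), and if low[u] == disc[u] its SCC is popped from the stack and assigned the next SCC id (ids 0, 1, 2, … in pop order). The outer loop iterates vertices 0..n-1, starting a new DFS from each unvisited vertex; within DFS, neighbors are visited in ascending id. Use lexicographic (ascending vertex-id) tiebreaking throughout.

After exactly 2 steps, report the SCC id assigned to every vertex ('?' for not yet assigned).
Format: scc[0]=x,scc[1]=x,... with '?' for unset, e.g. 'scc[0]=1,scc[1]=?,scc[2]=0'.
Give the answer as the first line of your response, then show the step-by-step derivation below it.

scc[0]=?,scc[1]=0,scc[2]=1,scc[3]=?,scc[4]=?,scc[5]=?,scc[6]=?

step 1: low=(low[0]=0,low[1]=2,low[2]=?,low[3]=?,low[4]=?,low[5]=?,low[6]=1); scc=(scc[0]=?,scc[1]=0,scc[2]=?,scc[3]=?,scc[4]=?,scc[5]=?,scc[6]=?)
step 2: low=(low[0]=0,low[1]=2,low[2]=3,low[3]=?,low[4]=?,low[5]=?,low[6]=1); scc=(scc[0]=?,scc[1]=0,scc[2]=1,scc[3]=?,scc[4]=?,scc[5]=?,scc[6]=?)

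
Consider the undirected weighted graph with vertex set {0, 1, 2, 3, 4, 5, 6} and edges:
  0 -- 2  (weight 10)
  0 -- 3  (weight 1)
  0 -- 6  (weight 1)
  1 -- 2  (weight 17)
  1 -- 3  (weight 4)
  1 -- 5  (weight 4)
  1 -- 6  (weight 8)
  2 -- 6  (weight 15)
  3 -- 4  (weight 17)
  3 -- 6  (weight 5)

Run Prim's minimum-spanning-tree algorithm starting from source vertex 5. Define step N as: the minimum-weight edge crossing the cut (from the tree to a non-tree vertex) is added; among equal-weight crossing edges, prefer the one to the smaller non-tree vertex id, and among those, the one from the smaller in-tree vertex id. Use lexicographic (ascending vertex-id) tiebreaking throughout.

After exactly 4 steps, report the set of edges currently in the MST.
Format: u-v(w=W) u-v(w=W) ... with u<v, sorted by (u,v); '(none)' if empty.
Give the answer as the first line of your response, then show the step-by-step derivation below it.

0-3(w=1) 0-6(w=1) 1-3(w=4) 1-5(w=4)

step 1: add edge 1-5 (w=4); MST = {1-5(w=4)}
step 2: add edge 1-3 (w=4); MST = {1-3(w=4) 1-5(w=4)}
step 3: add edge 0-3 (w=1); MST = {0-3(w=1) 1-3(w=4) 1-5(w=4)}
step 4: add edge 0-6 (w=1); MST = {0-3(w=1) 0-6(w=1) 1-3(w=4) 1-5(w=4)}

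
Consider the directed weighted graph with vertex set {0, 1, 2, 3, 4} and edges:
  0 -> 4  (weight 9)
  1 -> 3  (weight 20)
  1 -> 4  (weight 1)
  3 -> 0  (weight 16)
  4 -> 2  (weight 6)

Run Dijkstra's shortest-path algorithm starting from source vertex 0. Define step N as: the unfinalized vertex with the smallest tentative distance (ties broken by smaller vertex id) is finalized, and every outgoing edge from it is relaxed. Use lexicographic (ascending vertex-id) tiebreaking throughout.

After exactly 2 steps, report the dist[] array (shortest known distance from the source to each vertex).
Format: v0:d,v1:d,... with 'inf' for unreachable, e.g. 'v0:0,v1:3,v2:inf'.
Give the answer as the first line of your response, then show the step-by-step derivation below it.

v0:0,v1:inf,v2:15,v3:inf,v4:9

step 1: dist = v0:0,v1:inf,v2:inf,v3:inf,v4:9
step 2: dist = v0:0,v1:inf,v2:15,v3:inf,v4:9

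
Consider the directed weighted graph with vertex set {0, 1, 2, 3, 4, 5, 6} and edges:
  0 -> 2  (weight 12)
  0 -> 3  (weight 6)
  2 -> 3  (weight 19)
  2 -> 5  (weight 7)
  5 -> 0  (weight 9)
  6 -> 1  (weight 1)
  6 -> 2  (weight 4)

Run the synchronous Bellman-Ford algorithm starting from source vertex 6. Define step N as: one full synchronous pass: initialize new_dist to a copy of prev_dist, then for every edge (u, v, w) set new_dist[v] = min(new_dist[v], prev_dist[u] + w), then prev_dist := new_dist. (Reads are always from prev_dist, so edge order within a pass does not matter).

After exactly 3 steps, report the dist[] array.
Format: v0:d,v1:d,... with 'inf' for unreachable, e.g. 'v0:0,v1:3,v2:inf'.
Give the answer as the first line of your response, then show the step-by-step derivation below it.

v0:20,v1:1,v2:4,v3:23,v4:inf,v5:11,v6:0

step 1: dist = v0:inf,v1:1,v2:4,v3:inf,v4:inf,v5:inf,v6:0
step 2: dist = v0:inf,v1:1,v2:4,v3:23,v4:inf,v5:11,v6:0
step 3: dist = v0:20,v1:1,v2:4,v3:23,v4:inf,v5:11,v6:0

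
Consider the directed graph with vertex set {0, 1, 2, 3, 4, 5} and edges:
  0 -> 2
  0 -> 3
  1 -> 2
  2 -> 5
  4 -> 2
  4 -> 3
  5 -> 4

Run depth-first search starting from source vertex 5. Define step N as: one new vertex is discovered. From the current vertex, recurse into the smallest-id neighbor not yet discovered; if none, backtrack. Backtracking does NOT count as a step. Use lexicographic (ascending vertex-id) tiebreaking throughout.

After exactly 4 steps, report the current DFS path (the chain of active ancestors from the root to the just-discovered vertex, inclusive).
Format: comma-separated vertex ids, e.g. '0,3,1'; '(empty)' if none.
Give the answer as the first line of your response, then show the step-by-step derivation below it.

5,4,3

step 1: discover 5; path=5; order=5
step 2: discover 4; path=5>4; order=5,4
step 3: discover 2; path=5>4>2; order=5,4,2
step 4: discover 3; path=5>4>3; order=5,4,2,3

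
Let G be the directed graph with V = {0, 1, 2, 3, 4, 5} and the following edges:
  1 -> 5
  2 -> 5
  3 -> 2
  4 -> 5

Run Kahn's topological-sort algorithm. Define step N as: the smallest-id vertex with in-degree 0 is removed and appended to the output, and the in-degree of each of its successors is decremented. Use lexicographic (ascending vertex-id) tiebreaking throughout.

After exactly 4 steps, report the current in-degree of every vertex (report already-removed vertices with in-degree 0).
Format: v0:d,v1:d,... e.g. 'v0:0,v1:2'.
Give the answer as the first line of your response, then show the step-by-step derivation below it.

v0:0,v1:0,v2:0,v3:0,v4:0,v5:1

step 1: output 0; order=[0]; indeg=(0,0,1,0,0,3)
step 2: output 1; order=[0,1]; indeg=(0,0,1,0,0,2)
step 3: output 3; order=[0,1,3]; indeg=(0,0,0,0,0,2)
step 4: output 2; order=[0,1,3,2]; indeg=(0,0,0,0,0,1)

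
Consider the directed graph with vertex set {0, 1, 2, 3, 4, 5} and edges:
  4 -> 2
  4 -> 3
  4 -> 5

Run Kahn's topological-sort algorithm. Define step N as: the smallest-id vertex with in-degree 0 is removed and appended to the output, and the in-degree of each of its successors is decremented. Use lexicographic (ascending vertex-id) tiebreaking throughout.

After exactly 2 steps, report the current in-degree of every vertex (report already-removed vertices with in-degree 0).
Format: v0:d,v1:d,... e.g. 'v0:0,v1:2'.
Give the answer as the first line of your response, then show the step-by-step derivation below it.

v0:0,v1:0,v2:1,v3:1,v4:0,v5:1

step 1: output 0; order=[0]; indeg=(0,0,1,1,0,1)
step 2: output 1; order=[0,1]; indeg=(0,0,1,1,0,1)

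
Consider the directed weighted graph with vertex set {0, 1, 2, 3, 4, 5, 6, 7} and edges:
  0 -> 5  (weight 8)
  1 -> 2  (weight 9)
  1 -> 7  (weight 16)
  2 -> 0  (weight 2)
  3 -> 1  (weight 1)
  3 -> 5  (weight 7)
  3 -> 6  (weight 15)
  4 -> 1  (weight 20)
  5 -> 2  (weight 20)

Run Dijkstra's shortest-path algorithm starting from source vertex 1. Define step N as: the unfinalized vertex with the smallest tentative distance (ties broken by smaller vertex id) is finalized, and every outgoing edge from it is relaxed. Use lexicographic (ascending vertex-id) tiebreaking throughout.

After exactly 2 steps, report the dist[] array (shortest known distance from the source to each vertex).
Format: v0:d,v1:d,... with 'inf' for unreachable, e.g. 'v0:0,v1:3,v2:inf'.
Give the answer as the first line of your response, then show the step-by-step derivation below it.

v0:11,v1:0,v2:9,v3:inf,v4:inf,v5:inf,v6:inf,v7:16

step 1: dist = v0:inf,v1:0,v2:9,v3:inf,v4:inf,v5:inf,v6:inf,v7:16
step 2: dist = v0:11,v1:0,v2:9,v3:inf,v4:inf,v5:inf,v6:inf,v7:16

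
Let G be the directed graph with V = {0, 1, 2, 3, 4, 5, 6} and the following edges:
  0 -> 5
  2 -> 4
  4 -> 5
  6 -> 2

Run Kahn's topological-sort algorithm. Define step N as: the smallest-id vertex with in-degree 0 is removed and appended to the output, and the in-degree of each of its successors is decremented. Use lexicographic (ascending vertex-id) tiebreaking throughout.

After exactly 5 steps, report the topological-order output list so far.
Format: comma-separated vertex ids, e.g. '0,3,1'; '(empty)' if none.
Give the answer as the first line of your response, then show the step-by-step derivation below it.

0,1,3,6,2

step 1: output 0; order=[0]; indeg=(0,0,1,0,1,1,0)
step 2: output 1; order=[0,1]; indeg=(0,0,1,0,1,1,0)
step 3: output 3; order=[0,1,3]; indeg=(0,0,1,0,1,1,0)
step 4: output 6; order=[0,1,3,6]; indeg=(0,0,0,0,1,1,0)
step 5: output 2; order=[0,1,3,6,2]; indeg=(0,0,0,0,0,1,0)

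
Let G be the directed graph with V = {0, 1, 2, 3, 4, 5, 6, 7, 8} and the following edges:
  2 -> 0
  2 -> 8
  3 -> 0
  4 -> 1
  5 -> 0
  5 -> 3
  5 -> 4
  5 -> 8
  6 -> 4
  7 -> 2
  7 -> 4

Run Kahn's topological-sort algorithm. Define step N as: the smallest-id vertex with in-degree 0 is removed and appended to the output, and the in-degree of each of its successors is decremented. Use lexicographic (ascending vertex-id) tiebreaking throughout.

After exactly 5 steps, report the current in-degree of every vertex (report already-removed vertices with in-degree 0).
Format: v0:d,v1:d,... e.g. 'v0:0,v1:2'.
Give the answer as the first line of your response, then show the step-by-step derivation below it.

v0:0,v1:1,v2:0,v3:0,v4:0,v5:0,v6:0,v7:0,v8:0

step 1: output 5; order=[5]; indeg=(2,1,1,0,2,0,0,0,1)
step 2: output 3; order=[5,3]; indeg=(1,1,1,0,2,0,0,0,1)
step 3: output 6; order=[5,3,6]; indeg=(1,1,1,0,1,0,0,0,1)
step 4: output 7; order=[5,3,6,7]; indeg=(1,1,0,0,0,0,0,0,1)
step 5: output 2; order=[5,3,6,7,2]; indeg=(0,1,0,0,0,0,0,0,0)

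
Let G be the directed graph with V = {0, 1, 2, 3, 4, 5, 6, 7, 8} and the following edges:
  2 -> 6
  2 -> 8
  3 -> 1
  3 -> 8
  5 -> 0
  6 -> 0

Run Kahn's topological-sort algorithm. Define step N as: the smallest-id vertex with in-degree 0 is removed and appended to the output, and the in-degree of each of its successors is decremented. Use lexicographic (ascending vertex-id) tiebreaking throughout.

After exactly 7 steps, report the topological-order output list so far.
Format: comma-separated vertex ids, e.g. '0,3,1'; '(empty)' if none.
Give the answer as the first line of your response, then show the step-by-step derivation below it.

2,3,1,4,5,6,0

step 1: output 2; order=[2]; indeg=(2,1,0,0,0,0,0,0,1)
step 2: output 3; order=[2,3]; indeg=(2,0,0,0,0,0,0,0,0)
step 3: output 1; order=[2,3,1]; indeg=(2,0,0,0,0,0,0,0,0)
step 4: output 4; order=[2,3,1,4]; indeg=(2,0,0,0,0,0,0,0,0)
step 5: output 5; order=[2,3,1,4,5]; indeg=(1,0,0,0,0,0,0,0,0)
step 6: output 6; order=[2,3,1,4,5,6]; indeg=(0,0,0,0,0,0,0,0,0)
step 7: output 0; order=[2,3,1,4,5,6,0]; indeg=(0,0,0,0,0,0,0,0,0)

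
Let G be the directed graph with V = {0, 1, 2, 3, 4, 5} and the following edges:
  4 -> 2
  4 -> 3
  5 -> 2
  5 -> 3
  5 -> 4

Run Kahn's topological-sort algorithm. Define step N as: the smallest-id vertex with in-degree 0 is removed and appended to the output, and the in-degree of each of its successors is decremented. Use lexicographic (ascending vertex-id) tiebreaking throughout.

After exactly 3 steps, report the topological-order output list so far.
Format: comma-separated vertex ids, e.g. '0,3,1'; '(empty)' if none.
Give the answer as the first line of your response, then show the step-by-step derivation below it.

0,1,5

step 1: output 0; order=[0]; indeg=(0,0,2,2,1,0)
step 2: output 1; order=[0,1]; indeg=(0,0,2,2,1,0)
step 3: output 5; order=[0,1,5]; indeg=(0,0,1,1,0,0)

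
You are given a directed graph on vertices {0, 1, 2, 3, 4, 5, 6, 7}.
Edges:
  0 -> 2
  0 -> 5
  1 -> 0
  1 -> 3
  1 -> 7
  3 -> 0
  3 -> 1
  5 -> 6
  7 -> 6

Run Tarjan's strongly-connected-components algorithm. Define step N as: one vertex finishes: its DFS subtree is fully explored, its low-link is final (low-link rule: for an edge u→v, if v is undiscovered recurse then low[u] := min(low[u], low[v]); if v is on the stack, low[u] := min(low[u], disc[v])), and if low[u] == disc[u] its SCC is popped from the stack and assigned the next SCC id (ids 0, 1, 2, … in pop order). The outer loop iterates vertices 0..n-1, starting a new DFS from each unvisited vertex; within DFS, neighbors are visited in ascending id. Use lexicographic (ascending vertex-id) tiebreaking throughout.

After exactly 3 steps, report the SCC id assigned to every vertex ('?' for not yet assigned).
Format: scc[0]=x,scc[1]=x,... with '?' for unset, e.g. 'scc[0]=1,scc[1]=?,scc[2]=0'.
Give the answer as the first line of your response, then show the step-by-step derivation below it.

scc[0]=?,scc[1]=?,scc[2]=0,scc[3]=?,scc[4]=?,scc[5]=2,scc[6]=1,scc[7]=?

step 1: low=(low[0]=0,low[1]=?,low[2]=1,low[3]=?,low[4]=?,low[5]=?,low[6]=?,low[7]=?); scc=(scc[0]=?,scc[1]=?,scc[2]=0,scc[3]=?,scc[4]=?,scc[5]=?,scc[6]=?,scc[7]=?)
step 2: low=(low[0]=0,low[1]=?,low[2]=1,low[3]=?,low[4]=?,low[5]=2,low[6]=3,low[7]=?); scc=(scc[0]=?,scc[1]=?,scc[2]=0,scc[3]=?,scc[4]=?,scc[5]=?,scc[6]=1,scc[7]=?)
step 3: low=(low[0]=0,low[1]=?,low[2]=1,low[3]=?,low[4]=?,low[5]=2,low[6]=3,low[7]=?); scc=(scc[0]=?,scc[1]=?,scc[2]=0,scc[3]=?,scc[4]=?,scc[5]=2,scc[6]=1,scc[7]=?)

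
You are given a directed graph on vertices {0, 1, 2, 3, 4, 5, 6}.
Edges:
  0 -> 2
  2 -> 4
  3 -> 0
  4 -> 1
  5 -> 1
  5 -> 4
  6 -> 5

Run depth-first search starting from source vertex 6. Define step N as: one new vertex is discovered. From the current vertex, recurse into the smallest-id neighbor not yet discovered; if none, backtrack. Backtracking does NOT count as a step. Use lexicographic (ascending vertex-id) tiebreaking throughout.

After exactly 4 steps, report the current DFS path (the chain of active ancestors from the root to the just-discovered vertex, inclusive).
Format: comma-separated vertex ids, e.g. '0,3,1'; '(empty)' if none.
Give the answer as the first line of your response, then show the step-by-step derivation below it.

6,5,4

step 1: discover 6; path=6; order=6
step 2: discover 5; path=6>5; order=6,5
step 3: discover 1; path=6>5>1; order=6,5,1
step 4: discover 4; path=6>5>4; order=6,5,1,4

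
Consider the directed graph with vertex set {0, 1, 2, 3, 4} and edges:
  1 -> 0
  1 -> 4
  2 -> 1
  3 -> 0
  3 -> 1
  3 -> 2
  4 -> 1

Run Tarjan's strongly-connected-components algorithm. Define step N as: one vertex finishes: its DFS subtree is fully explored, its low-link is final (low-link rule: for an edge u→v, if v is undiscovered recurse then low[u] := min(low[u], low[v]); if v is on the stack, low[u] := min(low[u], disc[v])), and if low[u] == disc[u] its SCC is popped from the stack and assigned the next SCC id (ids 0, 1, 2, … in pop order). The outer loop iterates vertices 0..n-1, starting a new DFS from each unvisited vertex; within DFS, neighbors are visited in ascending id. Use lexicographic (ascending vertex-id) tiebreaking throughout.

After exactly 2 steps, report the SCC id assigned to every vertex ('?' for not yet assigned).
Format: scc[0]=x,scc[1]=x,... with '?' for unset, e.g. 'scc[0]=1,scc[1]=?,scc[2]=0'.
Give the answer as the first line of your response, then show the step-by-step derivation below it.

scc[0]=0,scc[1]=?,scc[2]=?,scc[3]=?,scc[4]=?

step 1: low=(low[0]=0,low[1]=?,low[2]=?,low[3]=?,low[4]=?); scc=(scc[0]=0,scc[1]=?,scc[2]=?,scc[3]=?,scc[4]=?)
step 2: low=(low[0]=0,low[1]=1,low[2]=?,low[3]=?,low[4]=1); scc=(scc[0]=0,scc[1]=?,scc[2]=?,scc[3]=?,scc[4]=?)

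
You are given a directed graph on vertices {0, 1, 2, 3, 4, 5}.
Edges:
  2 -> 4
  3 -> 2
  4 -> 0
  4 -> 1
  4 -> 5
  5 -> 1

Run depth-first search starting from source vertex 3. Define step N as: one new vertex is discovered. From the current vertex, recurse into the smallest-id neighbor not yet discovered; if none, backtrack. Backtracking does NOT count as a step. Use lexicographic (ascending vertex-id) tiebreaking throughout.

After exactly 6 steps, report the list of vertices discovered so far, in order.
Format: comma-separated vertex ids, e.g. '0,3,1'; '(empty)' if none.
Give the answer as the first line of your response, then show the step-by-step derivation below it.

3,2,4,0,1,5

step 1: discover 3; path=3; order=3
step 2: discover 2; path=3>2; order=3,2
step 3: discover 4; path=3>2>4; order=3,2,4
step 4: discover 0; path=3>2>4>0; order=3,2,4,0
step 5: discover 1; path=3>2>4>1; order=3,2,4,0,1
step 6: discover 5; path=3>2>4>5; order=3,2,4,0,1,5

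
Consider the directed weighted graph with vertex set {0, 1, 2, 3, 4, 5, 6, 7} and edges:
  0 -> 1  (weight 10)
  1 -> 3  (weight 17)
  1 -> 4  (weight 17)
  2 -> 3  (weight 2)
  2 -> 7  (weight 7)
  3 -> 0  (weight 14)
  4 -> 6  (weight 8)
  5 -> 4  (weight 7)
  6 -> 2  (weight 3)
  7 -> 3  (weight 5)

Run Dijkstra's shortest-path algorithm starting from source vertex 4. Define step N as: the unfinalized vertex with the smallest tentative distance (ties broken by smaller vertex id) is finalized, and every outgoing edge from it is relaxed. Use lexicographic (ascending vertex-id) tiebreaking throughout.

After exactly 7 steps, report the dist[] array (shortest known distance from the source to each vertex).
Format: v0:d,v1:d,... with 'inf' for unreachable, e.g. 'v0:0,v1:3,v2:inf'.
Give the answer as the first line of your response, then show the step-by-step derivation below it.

v0:27,v1:37,v2:11,v3:13,v4:0,v5:inf,v6:8,v7:18

step 1: dist = v0:inf,v1:inf,v2:inf,v3:inf,v4:0,v5:inf,v6:8,v7:inf
step 2: dist = v0:inf,v1:inf,v2:11,v3:inf,v4:0,v5:inf,v6:8,v7:inf
step 3: dist = v0:inf,v1:inf,v2:11,v3:13,v4:0,v5:inf,v6:8,v7:18
step 4: dist = v0:27,v1:inf,v2:11,v3:13,v4:0,v5:inf,v6:8,v7:18
step 5: dist = v0:27,v1:inf,v2:11,v3:13,v4:0,v5:inf,v6:8,v7:18
step 6: dist = v0:27,v1:37,v2:11,v3:13,v4:0,v5:inf,v6:8,v7:18
step 7: dist = v0:27,v1:37,v2:11,v3:13,v4:0,v5:inf,v6:8,v7:18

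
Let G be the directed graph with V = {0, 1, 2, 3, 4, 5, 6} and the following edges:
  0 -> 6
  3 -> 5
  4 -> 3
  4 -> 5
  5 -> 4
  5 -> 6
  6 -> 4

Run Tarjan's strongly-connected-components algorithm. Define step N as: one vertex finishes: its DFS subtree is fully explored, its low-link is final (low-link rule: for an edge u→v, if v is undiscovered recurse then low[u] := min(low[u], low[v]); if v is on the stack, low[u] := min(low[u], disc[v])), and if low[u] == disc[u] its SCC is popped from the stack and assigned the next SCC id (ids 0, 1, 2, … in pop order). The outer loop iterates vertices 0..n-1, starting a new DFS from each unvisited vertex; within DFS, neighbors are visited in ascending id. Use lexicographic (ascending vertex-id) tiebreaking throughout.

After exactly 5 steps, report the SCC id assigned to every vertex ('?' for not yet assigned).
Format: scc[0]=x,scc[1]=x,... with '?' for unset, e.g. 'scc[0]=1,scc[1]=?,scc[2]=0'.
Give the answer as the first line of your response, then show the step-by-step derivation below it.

scc[0]=1,scc[1]=?,scc[2]=?,scc[3]=0,scc[4]=0,scc[5]=0,scc[6]=0

step 1: low=(low[0]=0,low[1]=?,low[2]=?,low[3]=3,low[4]=2,low[5]=1,low[6]=1); scc=(scc[0]=?,scc[1]=?,scc[2]=?,scc[3]=?,scc[4]=?,scc[5]=?,scc[6]=?)
step 2: low=(low[0]=0,low[1]=?,low[2]=?,low[3]=1,low[4]=2,low[5]=1,low[6]=1); scc=(scc[0]=?,scc[1]=?,scc[2]=?,scc[3]=?,scc[4]=?,scc[5]=?,scc[6]=?)
step 3: low=(low[0]=0,low[1]=?,low[2]=?,low[3]=1,low[4]=1,low[5]=1,low[6]=1); scc=(scc[0]=?,scc[1]=?,scc[2]=?,scc[3]=?,scc[4]=?,scc[5]=?,scc[6]=?)
step 4: low=(low[0]=0,low[1]=?,low[2]=?,low[3]=1,low[4]=1,low[5]=1,low[6]=1); scc=(scc[0]=?,scc[1]=?,scc[2]=?,scc[3]=0,scc[4]=0,scc[5]=0,scc[6]=0)
step 5: low=(low[0]=0,low[1]=?,low[2]=?,low[3]=1,low[4]=1,low[5]=1,low[6]=1); scc=(scc[0]=1,scc[1]=?,scc[2]=?,scc[3]=0,scc[4]=0,scc[5]=0,scc[6]=0)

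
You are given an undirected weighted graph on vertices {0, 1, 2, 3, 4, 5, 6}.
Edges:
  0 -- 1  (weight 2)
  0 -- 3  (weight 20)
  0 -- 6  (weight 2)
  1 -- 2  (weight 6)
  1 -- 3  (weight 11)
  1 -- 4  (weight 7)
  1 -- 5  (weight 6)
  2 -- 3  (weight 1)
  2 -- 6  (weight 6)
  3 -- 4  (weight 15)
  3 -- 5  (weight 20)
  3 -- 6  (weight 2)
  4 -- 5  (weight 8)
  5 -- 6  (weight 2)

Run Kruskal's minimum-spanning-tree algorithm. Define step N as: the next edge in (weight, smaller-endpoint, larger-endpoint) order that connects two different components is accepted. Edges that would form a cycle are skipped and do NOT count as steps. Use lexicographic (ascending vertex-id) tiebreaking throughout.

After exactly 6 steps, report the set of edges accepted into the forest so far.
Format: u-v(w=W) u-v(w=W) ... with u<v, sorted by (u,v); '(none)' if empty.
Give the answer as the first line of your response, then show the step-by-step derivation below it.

0-1(w=2) 0-6(w=2) 1-4(w=7) 2-3(w=1) 3-6(w=2) 5-6(w=2)

step 1: add edge 2-3 (w=1); MST = {2-3(w=1)}
step 2: add edge 0-1 (w=2); MST = {0-1(w=2) 2-3(w=1)}
step 3: add edge 0-6 (w=2); MST = {0-1(w=2) 0-6(w=2) 2-3(w=1)}
step 4: add edge 3-6 (w=2); MST = {0-1(w=2) 0-6(w=2) 2-3(w=1) 3-6(w=2)}
step 5: add edge 5-6 (w=2); MST = {0-1(w=2) 0-6(w=2) 2-3(w=1) 3-6(w=2) 5-6(w=2)}
step 6: add edge 1-4 (w=7); MST = {0-1(w=2) 0-6(w=2) 1-4(w=7) 2-3(w=1) 3-6(w=2) 5-6(w=2)}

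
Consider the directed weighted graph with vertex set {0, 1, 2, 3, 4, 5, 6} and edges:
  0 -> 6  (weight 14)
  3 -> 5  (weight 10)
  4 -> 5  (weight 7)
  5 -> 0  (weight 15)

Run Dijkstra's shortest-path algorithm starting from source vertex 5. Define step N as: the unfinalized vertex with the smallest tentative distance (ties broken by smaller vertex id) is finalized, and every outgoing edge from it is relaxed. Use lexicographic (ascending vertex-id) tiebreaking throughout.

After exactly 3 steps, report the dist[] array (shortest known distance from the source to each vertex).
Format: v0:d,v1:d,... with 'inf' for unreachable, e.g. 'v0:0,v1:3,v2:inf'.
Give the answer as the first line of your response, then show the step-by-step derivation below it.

v0:15,v1:inf,v2:inf,v3:inf,v4:inf,v5:0,v6:29

step 1: dist = v0:15,v1:inf,v2:inf,v3:inf,v4:inf,v5:0,v6:inf
step 2: dist = v0:15,v1:inf,v2:inf,v3:inf,v4:inf,v5:0,v6:29
step 3: dist = v0:15,v1:inf,v2:inf,v3:inf,v4:inf,v5:0,v6:29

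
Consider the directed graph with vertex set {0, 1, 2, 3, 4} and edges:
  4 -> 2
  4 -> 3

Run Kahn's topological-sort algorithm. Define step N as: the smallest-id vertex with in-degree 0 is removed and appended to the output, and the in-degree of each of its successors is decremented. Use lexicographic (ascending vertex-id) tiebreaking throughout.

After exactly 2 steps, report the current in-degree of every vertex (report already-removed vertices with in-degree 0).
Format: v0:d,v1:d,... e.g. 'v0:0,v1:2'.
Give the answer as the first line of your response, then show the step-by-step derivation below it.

v0:0,v1:0,v2:1,v3:1,v4:0

step 1: output 0; order=[0]; indeg=(0,0,1,1,0)
step 2: output 1; order=[0,1]; indeg=(0,0,1,1,0)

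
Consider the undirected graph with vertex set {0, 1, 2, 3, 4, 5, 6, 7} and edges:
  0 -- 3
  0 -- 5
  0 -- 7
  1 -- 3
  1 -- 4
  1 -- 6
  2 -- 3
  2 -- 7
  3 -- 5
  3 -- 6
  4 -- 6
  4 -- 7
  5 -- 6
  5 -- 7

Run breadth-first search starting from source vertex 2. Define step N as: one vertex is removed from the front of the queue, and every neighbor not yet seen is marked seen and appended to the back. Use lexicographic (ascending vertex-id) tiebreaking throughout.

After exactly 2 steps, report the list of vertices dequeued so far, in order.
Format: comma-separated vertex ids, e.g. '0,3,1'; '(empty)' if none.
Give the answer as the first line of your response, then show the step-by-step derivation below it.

2,3

step 1: dequeue 2; queue=[3,7]; order=2
step 2: dequeue 3; queue=[7,0,1,5,6]; order=2,3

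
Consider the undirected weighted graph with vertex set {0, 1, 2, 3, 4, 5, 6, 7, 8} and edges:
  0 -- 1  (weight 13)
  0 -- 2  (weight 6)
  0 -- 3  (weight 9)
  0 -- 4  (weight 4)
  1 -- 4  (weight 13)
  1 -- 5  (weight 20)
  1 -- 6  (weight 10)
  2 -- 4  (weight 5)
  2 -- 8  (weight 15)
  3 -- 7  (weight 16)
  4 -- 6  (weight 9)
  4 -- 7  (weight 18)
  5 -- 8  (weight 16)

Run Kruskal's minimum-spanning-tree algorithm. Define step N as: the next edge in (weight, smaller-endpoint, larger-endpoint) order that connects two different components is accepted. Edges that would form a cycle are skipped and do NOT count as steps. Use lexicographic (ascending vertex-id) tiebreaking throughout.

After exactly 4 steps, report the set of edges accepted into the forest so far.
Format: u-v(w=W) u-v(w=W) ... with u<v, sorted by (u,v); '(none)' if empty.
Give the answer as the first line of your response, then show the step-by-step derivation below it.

0-3(w=9) 0-4(w=4) 2-4(w=5) 4-6(w=9)

step 1: add edge 0-4 (w=4); MST = {0-4(w=4)}
step 2: add edge 2-4 (w=5); MST = {0-4(w=4) 2-4(w=5)}
step 3: add edge 0-3 (w=9); MST = {0-3(w=9) 0-4(w=4) 2-4(w=5)}
step 4: add edge 4-6 (w=9); MST = {0-3(w=9) 0-4(w=4) 2-4(w=5) 4-6(w=9)}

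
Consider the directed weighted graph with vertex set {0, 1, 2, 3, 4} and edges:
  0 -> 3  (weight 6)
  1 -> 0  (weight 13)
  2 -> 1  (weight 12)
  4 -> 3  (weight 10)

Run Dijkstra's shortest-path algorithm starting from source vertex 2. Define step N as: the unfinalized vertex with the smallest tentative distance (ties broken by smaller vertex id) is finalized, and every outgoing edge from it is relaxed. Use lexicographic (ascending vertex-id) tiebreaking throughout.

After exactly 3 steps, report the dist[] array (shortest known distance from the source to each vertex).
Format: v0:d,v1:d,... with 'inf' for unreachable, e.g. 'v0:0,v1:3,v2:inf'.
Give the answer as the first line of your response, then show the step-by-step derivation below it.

v0:25,v1:12,v2:0,v3:31,v4:inf

step 1: dist = v0:inf,v1:12,v2:0,v3:inf,v4:inf
step 2: dist = v0:25,v1:12,v2:0,v3:inf,v4:inf
step 3: dist = v0:25,v1:12,v2:0,v3:31,v4:inf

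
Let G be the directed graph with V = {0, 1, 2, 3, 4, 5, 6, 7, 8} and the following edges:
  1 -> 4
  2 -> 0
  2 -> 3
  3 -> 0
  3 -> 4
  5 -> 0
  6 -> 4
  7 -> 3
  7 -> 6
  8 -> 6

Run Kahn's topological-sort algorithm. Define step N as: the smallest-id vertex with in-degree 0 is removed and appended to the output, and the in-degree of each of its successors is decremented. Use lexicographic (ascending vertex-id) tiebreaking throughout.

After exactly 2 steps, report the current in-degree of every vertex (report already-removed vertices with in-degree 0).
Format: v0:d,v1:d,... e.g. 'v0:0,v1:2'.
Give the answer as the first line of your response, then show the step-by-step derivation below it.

v0:2,v1:0,v2:0,v3:1,v4:2,v5:0,v6:2,v7:0,v8:0

step 1: output 1; order=[1]; indeg=(3,0,0,2,2,0,2,0,0)
step 2: output 2; order=[1,2]; indeg=(2,0,0,1,2,0,2,0,0)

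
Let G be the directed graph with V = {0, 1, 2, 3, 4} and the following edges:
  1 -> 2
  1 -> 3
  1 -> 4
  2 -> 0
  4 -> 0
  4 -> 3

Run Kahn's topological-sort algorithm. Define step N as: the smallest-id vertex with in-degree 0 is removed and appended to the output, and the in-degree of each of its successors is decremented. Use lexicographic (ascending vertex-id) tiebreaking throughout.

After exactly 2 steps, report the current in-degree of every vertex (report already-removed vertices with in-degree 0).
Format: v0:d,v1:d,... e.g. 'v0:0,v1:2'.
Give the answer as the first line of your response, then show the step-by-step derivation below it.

v0:1,v1:0,v2:0,v3:1,v4:0

step 1: output 1; order=[1]; indeg=(2,0,0,1,0)
step 2: output 2; order=[1,2]; indeg=(1,0,0,1,0)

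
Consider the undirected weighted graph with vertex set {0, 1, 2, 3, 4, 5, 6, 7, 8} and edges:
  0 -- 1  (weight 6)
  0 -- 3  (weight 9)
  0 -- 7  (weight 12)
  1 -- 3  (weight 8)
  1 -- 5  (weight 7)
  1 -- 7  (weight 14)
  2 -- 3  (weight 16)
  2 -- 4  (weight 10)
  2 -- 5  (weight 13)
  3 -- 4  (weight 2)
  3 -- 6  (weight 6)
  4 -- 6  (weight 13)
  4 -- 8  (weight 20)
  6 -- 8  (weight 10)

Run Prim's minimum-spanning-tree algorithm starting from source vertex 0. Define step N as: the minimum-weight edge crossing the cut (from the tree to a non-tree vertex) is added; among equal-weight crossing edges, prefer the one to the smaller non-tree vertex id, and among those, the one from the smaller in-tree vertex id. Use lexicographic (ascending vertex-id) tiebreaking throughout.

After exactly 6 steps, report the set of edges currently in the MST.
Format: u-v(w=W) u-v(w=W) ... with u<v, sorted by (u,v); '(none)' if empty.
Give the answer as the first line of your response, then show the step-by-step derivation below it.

0-1(w=6) 1-3(w=8) 1-5(w=7) 2-4(w=10) 3-4(w=2) 3-6(w=6)

step 1: add edge 0-1 (w=6); MST = {0-1(w=6)}
step 2: add edge 1-5 (w=7); MST = {0-1(w=6) 1-5(w=7)}
step 3: add edge 1-3 (w=8); MST = {0-1(w=6) 1-3(w=8) 1-5(w=7)}
step 4: add edge 3-4 (w=2); MST = {0-1(w=6) 1-3(w=8) 1-5(w=7) 3-4(w=2)}
step 5: add edge 3-6 (w=6); MST = {0-1(w=6) 1-3(w=8) 1-5(w=7) 3-4(w=2) 3-6(w=6)}
step 6: add edge 2-4 (w=10); MST = {0-1(w=6) 1-3(w=8) 1-5(w=7) 2-4(w=10) 3-4(w=2) 3-6(w=6)}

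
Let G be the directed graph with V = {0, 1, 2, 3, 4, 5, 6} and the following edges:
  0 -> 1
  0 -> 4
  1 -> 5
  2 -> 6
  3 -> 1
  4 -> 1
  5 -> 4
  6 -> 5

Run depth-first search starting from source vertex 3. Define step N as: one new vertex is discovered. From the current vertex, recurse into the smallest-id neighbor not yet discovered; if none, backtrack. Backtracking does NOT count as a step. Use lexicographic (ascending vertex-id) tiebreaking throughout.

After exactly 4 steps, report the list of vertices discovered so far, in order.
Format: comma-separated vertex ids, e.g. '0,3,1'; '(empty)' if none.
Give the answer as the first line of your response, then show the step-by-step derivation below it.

3,1,5,4

step 1: discover 3; path=3; order=3
step 2: discover 1; path=3>1; order=3,1
step 3: discover 5; path=3>1>5; order=3,1,5
step 4: discover 4; path=3>1>5>4; order=3,1,5,4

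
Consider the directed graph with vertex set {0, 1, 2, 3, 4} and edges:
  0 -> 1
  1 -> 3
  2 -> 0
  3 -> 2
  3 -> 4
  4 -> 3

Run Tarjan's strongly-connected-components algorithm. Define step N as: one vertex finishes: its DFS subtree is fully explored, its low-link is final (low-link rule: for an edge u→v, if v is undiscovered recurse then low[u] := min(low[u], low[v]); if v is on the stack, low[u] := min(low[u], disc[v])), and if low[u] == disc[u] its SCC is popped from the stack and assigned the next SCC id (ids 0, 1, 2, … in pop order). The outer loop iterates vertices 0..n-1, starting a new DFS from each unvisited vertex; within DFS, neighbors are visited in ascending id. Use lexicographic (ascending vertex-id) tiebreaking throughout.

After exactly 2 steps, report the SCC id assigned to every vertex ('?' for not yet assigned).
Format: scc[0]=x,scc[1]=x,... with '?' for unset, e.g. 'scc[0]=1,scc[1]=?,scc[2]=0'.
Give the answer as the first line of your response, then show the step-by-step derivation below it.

scc[0]=?,scc[1]=?,scc[2]=?,scc[3]=?,scc[4]=?

step 1: low=(low[0]=0,low[1]=1,low[2]=0,low[3]=2,low[4]=?); scc=(scc[0]=?,scc[1]=?,scc[2]=?,scc[3]=?,scc[4]=?)
step 2: low=(low[0]=0,low[1]=1,low[2]=0,low[3]=0,low[4]=2); scc=(scc[0]=?,scc[1]=?,scc[2]=?,scc[3]=?,scc[4]=?)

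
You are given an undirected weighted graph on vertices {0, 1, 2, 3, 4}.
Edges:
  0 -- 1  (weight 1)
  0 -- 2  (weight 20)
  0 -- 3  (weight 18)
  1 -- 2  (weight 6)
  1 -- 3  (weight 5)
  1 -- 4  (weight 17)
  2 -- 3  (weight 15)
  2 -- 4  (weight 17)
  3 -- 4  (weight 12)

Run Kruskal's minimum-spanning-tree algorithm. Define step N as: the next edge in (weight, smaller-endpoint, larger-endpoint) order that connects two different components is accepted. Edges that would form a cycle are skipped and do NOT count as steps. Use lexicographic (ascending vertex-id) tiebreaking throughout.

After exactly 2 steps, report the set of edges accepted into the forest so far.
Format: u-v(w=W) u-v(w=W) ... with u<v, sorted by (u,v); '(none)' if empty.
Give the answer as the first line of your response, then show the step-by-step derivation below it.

0-1(w=1) 1-3(w=5)

step 1: add edge 0-1 (w=1); MST = {0-1(w=1)}
step 2: add edge 1-3 (w=5); MST = {0-1(w=1) 1-3(w=5)}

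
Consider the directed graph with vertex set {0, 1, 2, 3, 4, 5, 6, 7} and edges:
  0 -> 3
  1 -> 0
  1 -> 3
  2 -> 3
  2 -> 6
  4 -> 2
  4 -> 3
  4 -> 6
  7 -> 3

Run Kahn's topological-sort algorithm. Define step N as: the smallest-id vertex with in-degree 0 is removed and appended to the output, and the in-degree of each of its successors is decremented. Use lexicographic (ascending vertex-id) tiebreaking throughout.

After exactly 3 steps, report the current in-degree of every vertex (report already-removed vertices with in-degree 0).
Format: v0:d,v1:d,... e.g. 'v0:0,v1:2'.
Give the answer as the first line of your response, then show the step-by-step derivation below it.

v0:0,v1:0,v2:0,v3:2,v4:0,v5:0,v6:1,v7:0

step 1: output 1; order=[1]; indeg=(0,0,1,4,0,0,2,0)
step 2: output 0; order=[1,0]; indeg=(0,0,1,3,0,0,2,0)
step 3: output 4; order=[1,0,4]; indeg=(0,0,0,2,0,0,1,0)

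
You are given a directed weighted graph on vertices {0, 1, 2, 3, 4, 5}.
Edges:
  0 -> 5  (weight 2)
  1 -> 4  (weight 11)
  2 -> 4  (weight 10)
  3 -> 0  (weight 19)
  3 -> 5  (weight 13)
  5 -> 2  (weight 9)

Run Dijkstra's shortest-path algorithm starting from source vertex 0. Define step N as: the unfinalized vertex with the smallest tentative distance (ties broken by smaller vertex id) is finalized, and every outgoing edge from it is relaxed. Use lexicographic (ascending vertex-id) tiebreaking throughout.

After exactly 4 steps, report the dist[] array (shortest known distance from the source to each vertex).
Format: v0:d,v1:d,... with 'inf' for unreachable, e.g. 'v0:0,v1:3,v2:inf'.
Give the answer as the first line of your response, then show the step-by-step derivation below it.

v0:0,v1:inf,v2:11,v3:inf,v4:21,v5:2

step 1: dist = v0:0,v1:inf,v2:inf,v3:inf,v4:inf,v5:2
step 2: dist = v0:0,v1:inf,v2:11,v3:inf,v4:inf,v5:2
step 3: dist = v0:0,v1:inf,v2:11,v3:inf,v4:21,v5:2
step 4: dist = v0:0,v1:inf,v2:11,v3:inf,v4:21,v5:2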